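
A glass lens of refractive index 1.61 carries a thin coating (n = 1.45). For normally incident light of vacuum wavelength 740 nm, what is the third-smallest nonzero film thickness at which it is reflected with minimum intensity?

638 nm

At the upper boundary (n = 1.0 to n = 1.45) the reflected ray undergoes a half-wave phase shift.
Ray reflecting at the bottom interface goes from n = 1.45 toward n = 1.61: a half-wave phase shift.
The two reflections carry the same phase change, so no net offset.
For weak reflection here: 2 n t = (m + ½) λ.
The third-smallest nonzero thickness corresponds to m = 2: t = (m + ½) λ / (2 n) = 2.50 × 740 / (2 × 1.45) = 638 nm.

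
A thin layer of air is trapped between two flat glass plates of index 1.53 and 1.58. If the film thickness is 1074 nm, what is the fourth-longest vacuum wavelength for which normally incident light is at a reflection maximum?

Ray reflecting at the top interface goes from n = 1.53 toward n = 1.0: no phase shift.
Bottom surface (1.0 → 1.58): reflection off a higher-index medium gives a half-wave phase shift.
Exactly one π shift → a net half-wave offset.
For bright reflection here: 2 n t = (m + ½) λ.
λ = 2 n t / (m + ½). The fourth-longest wavelength is m = 3: λ = 2 × 1.0 × 1074 / 3.50 = 614 nm.

614 nm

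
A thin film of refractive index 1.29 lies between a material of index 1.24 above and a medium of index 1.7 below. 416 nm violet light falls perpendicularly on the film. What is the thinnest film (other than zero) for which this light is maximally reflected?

161 nm

Ray reflecting at the top interface goes from n = 1.24 toward n = 1.29: a half-wave phase shift.
Bottom surface (1.29 → 1.7): reflection off a higher-index medium gives a half-wave phase shift.
Zero or two π shifts → no net half-wave offset.
So the condition for constructive reflection is 2 n t = m λ.
Minimum nonzero at m = 1: t = λ / (2 n) = 416 / (2 × 1.29) = 161 nm.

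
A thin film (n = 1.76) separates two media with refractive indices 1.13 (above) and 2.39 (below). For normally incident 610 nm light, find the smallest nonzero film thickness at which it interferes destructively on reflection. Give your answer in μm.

0.0866 μm

Top surface (1.13 → 1.76): reflection off a higher-index medium gives a half-wave phase shift.
Bottom surface (1.76 → 2.39): reflection off a higher-index medium gives a half-wave phase shift.
Zero or two π shifts → no net half-wave offset.
For weak reflection here: 2 n t = (m + ½) λ.
Minimum at m = 0: t = λ / (4 n) = 610 / (4 × 1.76) = 86.6 nm.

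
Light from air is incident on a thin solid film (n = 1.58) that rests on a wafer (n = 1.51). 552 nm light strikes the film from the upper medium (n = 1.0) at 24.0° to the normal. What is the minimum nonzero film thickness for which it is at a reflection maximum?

90.4 nm

Top surface (1.0 → 1.58): reflection off a higher-index medium gives a half-wave phase shift.
Bottom surface (1.58 → 1.51): reflection off a lower-index medium gives no phase shift.
Net: one phase inversion between the two reflected rays.
With one net inversion, constructive interference in reflection requires 2 n t cos θ_r = (m + ½) λ.
Snell's law: 1.0 sin 24.0° = 1.58 sin θ_r → sin θ_r = 0.257, cos θ_r = 0.966.
Minimum at m = 0: t = λ / (4 n cos θ_r) = 552 / (4 × 1.58 × 0.966) = 90.4 nm.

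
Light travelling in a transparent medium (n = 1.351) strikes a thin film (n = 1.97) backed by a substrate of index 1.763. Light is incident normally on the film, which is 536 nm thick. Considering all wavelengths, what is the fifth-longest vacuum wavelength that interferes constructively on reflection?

At the upper boundary (n = 1.351 to n = 1.97) the reflected ray undergoes a half-wave phase shift.
Ray reflecting at the bottom interface goes from n = 1.97 toward n = 1.763: no phase shift.
The two reflections differ by half a wavelength.
For maximum reflection here: 2 n t = (m + ½) λ.
λ = 2 n t / (m + ½). The fifth-longest wavelength is m = 4: λ = 2 × 1.97 × 536 / 4.50 = 469 nm.

469 nm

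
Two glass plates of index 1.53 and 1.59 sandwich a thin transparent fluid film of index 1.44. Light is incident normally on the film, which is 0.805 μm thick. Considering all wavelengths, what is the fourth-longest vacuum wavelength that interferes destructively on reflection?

Ray reflecting at the top interface goes from n = 1.53 toward n = 1.44: no phase shift.
At the lower boundary (n = 1.44 to n = 1.59) the reflected ray undergoes a half-wave phase shift.
Net: one phase inversion between the two reflected rays.
For dark reflection here: 2 n t = m λ.
λ = 2 n t / m. The fourth-longest wavelength is m = 4: λ = 2 × 1.44 × 805 / 4.00 = 580 nm.

580 nm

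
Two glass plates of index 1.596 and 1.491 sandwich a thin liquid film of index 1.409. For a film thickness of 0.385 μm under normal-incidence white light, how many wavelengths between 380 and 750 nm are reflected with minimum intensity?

At the upper boundary (n = 1.596 to n = 1.409) the reflected ray undergoes no phase shift.
Bottom surface (1.409 → 1.491): reflection off a higher-index medium gives a half-wave phase shift.
Exactly one π shift → a net half-wave offset.
With one net inversion, destructive interference in reflection requires 2 n t = m λ.
λ = 2 n t / m = 1085 / m nm.
m=1: 1085 nm (IR); m=2: 542 nm (visible); m=3: 362 nm (UV).

1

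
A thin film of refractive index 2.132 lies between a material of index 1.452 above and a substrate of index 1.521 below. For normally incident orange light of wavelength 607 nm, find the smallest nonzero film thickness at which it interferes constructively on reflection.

Ray reflecting at the top interface goes from n = 1.452 toward n = 2.132: a half-wave phase shift.
At the lower boundary (n = 2.132 to n = 1.521) the reflected ray undergoes no phase shift.
Net: one phase inversion between the two reflected rays.
So the condition for constructive reflection is 2 n t = (m + ½) λ.
Minimum at m = 0: t = λ / (4 n) = 607 / (4 × 2.132) = 71.2 nm.

71.2 nm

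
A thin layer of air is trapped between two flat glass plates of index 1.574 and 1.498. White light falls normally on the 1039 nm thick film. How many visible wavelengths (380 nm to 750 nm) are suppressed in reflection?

3

Top surface (1.574 → 1.0): reflection off a lower-index medium gives no phase shift.
At the lower boundary (n = 1.0 to n = 1.498) the reflected ray undergoes a half-wave phase shift.
The two reflections differ by half a wavelength.
For minimum reflection here: 2 n t = m λ.
λ = 2 n t / m = 2078 / m nm.
m=2: 1039 nm (IR); m=3: 693 nm (visible); m=4: 520 nm (visible); m=5: 416 nm (visible); m=6: 346 nm (UV).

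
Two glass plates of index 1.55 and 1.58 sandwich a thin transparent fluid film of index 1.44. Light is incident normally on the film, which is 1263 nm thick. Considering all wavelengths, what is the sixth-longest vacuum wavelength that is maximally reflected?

661 nm

Top surface (1.55 → 1.44): reflection off a lower-index medium gives no phase shift.
Bottom surface (1.44 → 1.58): reflection off a higher-index medium gives a half-wave phase shift.
The two reflections differ by half a wavelength.
So the condition for constructive reflection is 2 n t = (m + ½) λ.
λ = 2 n t / (m + ½). The sixth-longest wavelength is m = 5: λ = 2 × 1.44 × 1263 / 5.50 = 661 nm.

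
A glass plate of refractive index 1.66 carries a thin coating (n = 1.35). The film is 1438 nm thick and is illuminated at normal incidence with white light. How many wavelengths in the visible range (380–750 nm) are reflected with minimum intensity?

At the upper boundary (n = 1.0 to n = 1.35) the reflected ray undergoes a half-wave phase shift.
Ray reflecting at the bottom interface goes from n = 1.35 toward n = 1.66: a half-wave phase shift.
The two reflections carry the same phase change, so no net offset.
For weak reflection here: 2 n t = (m + ½) λ.
λ = 2 n t / (m + ½) = 3883 / (m + ½) nm.
m=4: 863 nm (IR); m=5: 706 nm (visible); m=6: 597 nm (visible); m=7: 518 nm (visible); m=8: 457 nm (visible); m=9: 409 nm (visible); m=10: 370 nm (UV).

5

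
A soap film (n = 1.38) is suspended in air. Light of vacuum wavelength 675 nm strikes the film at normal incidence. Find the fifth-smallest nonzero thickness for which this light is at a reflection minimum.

1223 nm

Ray reflecting at the top interface goes from n = 1.0 toward n = 1.38: a half-wave phase shift.
Ray reflecting at the bottom interface goes from n = 1.38 toward n = 1.0: no phase shift.
The two reflections differ by half a wavelength.
So the condition for destructive reflection is 2 n t = m λ.
The fifth-smallest nonzero thickness corresponds to m = 5: t = m λ / (2 n) = 5.00 × 675 / (2 × 1.38) = 1223 nm.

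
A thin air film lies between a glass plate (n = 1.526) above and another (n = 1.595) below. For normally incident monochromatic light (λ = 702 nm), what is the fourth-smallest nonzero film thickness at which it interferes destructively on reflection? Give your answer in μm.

At the upper boundary (n = 1.526 to n = 1.0) the reflected ray undergoes no phase shift.
At the lower boundary (n = 1.0 to n = 1.595) the reflected ray undergoes a half-wave phase shift.
Net: one phase inversion between the two reflected rays.
With one net inversion, destructive interference in reflection requires 2 n t = m λ.
The fourth-smallest nonzero thickness corresponds to m = 4: t = m λ / (2 n) = 4.00 × 702 / (2 × 1.0) = 1404 nm.

1.40 μm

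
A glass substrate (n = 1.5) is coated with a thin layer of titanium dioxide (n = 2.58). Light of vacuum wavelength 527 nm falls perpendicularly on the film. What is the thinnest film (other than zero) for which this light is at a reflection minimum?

102 nm

Top surface (1.0 → 2.58): reflection off a higher-index medium gives a half-wave phase shift.
Bottom surface (2.58 → 1.5): reflection off a lower-index medium gives no phase shift.
Exactly one π shift → a net half-wave offset.
For dark reflection here: 2 n t = m λ.
Minimum nonzero at m = 1: t = λ / (2 n) = 527 / (2 × 2.58) = 102 nm.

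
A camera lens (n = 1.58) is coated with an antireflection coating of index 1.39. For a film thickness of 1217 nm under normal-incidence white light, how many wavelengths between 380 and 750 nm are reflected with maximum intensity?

4

Ray reflecting at the top interface goes from n = 1.0 toward n = 1.39: a half-wave phase shift.
At the lower boundary (n = 1.39 to n = 1.58) the reflected ray undergoes a half-wave phase shift.
The two reflections carry the same phase change, so no net offset.
With no net inversion, constructive interference in reflection requires 2 n t = m λ.
λ = 2 n t / m = 3383 / m nm.
m=4: 846 nm (IR); m=5: 677 nm (visible); m=6: 564 nm (visible); m=7: 483 nm (visible); m=8: 423 nm (visible); m=9: 376 nm (UV).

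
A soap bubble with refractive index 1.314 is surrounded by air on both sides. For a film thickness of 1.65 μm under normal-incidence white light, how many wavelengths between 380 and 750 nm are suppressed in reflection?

At the upper boundary (n = 1.0 to n = 1.314) the reflected ray undergoes a half-wave phase shift.
Bottom surface (1.314 → 1.0): reflection off a lower-index medium gives no phase shift.
Net: one phase inversion between the two reflected rays.
For weak reflection here: 2 n t = m λ.
λ = 2 n t / m = 4336 / m nm.
m=5: 867 nm (IR); m=6: 723 nm (visible); m=7: 619 nm (visible); m=8: 542 nm (visible); m=9: 482 nm (visible); m=10: 434 nm (visible); m=11: 394 nm (visible); m=12: 361 nm (UV).

6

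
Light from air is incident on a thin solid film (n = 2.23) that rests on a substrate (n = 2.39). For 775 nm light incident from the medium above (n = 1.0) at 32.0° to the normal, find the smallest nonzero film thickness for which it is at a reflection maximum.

179 nm

Top surface (1.0 → 2.23): reflection off a higher-index medium gives a half-wave phase shift.
Ray reflecting at the bottom interface goes from n = 2.23 toward n = 2.39: a half-wave phase shift.
Zero or two π shifts → no net half-wave offset.
So the condition for constructive reflection is 2 n t cos θ_r = m λ.
Snell's law: 1.0 sin 32.0° = 2.23 sin θ_r → sin θ_r = 0.238, cos θ_r = 0.971.
Minimum nonzero at m = 1: t = λ / (2 n cos θ_r) = 775 / (2 × 2.23 × 0.971) = 179 nm.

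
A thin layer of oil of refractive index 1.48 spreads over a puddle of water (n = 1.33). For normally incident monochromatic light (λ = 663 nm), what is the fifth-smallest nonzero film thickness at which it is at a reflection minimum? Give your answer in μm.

Ray reflecting at the top interface goes from n = 1.0 toward n = 1.48: a half-wave phase shift.
Ray reflecting at the bottom interface goes from n = 1.48 toward n = 1.33: no phase shift.
Exactly one π shift → a net half-wave offset.
For weak reflection here: 2 n t = m λ.
The fifth-smallest nonzero thickness corresponds to m = 5: t = m λ / (2 n) = 5.00 × 663 / (2 × 1.48) = 1120 nm.

1.12 μm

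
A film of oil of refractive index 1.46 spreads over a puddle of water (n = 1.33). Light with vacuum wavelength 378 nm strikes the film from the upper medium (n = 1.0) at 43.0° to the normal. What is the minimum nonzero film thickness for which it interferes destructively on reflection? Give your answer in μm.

Top surface (1.0 → 1.46): reflection off a higher-index medium gives a half-wave phase shift.
Ray reflecting at the bottom interface goes from n = 1.46 toward n = 1.33: no phase shift.
Net: one phase inversion between the two reflected rays.
For minimum reflection here: 2 n t cos θ_r = m λ.
Snell's law: 1.0 sin 43.0° = 1.46 sin θ_r → sin θ_r = 0.467, cos θ_r = 0.884.
Minimum nonzero at m = 1: t = λ / (2 n cos θ_r) = 378 / (2 × 1.46 × 0.884) = 146 nm.

0.146 μm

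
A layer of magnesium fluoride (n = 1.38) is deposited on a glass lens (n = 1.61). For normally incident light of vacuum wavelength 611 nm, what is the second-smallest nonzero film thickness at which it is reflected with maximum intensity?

443 nm

At the upper boundary (n = 1.0 to n = 1.38) the reflected ray undergoes a half-wave phase shift.
Bottom surface (1.38 → 1.61): reflection off a higher-index medium gives a half-wave phase shift.
The two reflections carry the same phase change, so no net offset.
For bright reflection here: 2 n t = m λ.
The second-smallest nonzero thickness corresponds to m = 2: t = m λ / (2 n) = 2.00 × 611 / (2 × 1.38) = 443 nm.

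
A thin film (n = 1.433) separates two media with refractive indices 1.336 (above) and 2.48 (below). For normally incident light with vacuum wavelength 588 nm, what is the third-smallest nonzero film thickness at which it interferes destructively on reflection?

Top surface (1.336 → 1.433): reflection off a higher-index medium gives a half-wave phase shift.
Bottom surface (1.433 → 2.48): reflection off a higher-index medium gives a half-wave phase shift.
Zero or two π shifts → no net half-wave offset.
So the condition for destructive reflection is 2 n t = (m + ½) λ.
The third-smallest nonzero thickness corresponds to m = 2: t = (m + ½) λ / (2 n) = 2.50 × 588 / (2 × 1.433) = 513 nm.

513 nm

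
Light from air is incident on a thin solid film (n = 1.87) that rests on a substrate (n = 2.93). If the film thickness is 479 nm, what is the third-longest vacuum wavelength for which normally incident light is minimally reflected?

Ray reflecting at the top interface goes from n = 1.0 toward n = 1.87: a half-wave phase shift.
Bottom surface (1.87 → 2.93): reflection off a higher-index medium gives a half-wave phase shift.
The two reflections carry the same phase change, so no net offset.
With no net inversion, destructive interference in reflection requires 2 n t = (m + ½) λ.
λ = 2 n t / (m + ½). The third-longest wavelength is m = 2: λ = 2 × 1.87 × 479 / 2.50 = 717 nm.

717 nm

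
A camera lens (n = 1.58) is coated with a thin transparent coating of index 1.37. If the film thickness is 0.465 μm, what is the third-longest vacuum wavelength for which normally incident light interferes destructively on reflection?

510 nm

At the upper boundary (n = 1.0 to n = 1.37) the reflected ray undergoes a half-wave phase shift.
Ray reflecting at the bottom interface goes from n = 1.37 toward n = 1.58: a half-wave phase shift.
Net: no relative phase inversion (both shifts match).
For weak reflection here: 2 n t = (m + ½) λ.
λ = 2 n t / (m + ½). The third-longest wavelength is m = 2: λ = 2 × 1.37 × 465 / 2.50 = 510 nm.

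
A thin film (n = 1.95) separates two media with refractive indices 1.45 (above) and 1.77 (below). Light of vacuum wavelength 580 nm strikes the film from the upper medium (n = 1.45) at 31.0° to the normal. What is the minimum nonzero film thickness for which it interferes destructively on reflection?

161 nm

Ray reflecting at the top interface goes from n = 1.45 toward n = 1.95: a half-wave phase shift.
At the lower boundary (n = 1.95 to n = 1.77) the reflected ray undergoes no phase shift.
Net: one phase inversion between the two reflected rays.
So the condition for destructive reflection is 2 n t cos θ_r = m λ.
Snell's law: 1.45 sin 31.0° = 1.95 sin θ_r → sin θ_r = 0.383, cos θ_r = 0.924.
Minimum nonzero at m = 1: t = λ / (2 n cos θ_r) = 580 / (2 × 1.95 × 0.924) = 161 nm.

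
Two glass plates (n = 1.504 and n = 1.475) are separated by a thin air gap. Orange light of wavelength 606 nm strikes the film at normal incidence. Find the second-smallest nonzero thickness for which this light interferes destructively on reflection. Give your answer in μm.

Ray reflecting at the top interface goes from n = 1.504 toward n = 1.0: no phase shift.
At the lower boundary (n = 1.0 to n = 1.475) the reflected ray undergoes a half-wave phase shift.
Net: one phase inversion between the two reflected rays.
For dark reflection here: 2 n t = m λ.
The second-smallest nonzero thickness corresponds to m = 2: t = m λ / (2 n) = 2.00 × 606 / (2 × 1.0) = 606 nm.

0.606 μm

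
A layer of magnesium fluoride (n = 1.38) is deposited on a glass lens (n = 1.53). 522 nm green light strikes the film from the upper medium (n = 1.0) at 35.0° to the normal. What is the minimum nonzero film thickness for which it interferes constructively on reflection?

208 nm

Top surface (1.0 → 1.38): reflection off a higher-index medium gives a half-wave phase shift.
Bottom surface (1.38 → 1.53): reflection off a higher-index medium gives a half-wave phase shift.
Zero or two π shifts → no net half-wave offset.
So the condition for constructive reflection is 2 n t cos θ_r = m λ.
Snell's law: 1.0 sin 35.0° = 1.38 sin θ_r → sin θ_r = 0.416, cos θ_r = 0.910.
Minimum nonzero at m = 1: t = λ / (2 n cos θ_r) = 522 / (2 × 1.38 × 0.910) = 208 nm.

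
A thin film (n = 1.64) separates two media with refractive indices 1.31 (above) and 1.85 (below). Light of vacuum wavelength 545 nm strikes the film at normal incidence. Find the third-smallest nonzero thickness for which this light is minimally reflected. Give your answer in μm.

0.415 μm

At the upper boundary (n = 1.31 to n = 1.64) the reflected ray undergoes a half-wave phase shift.
Bottom surface (1.64 → 1.85): reflection off a higher-index medium gives a half-wave phase shift.
Zero or two π shifts → no net half-wave offset.
For minimum reflection here: 2 n t = (m + ½) λ.
The third-smallest nonzero thickness corresponds to m = 2: t = (m + ½) λ / (2 n) = 2.50 × 545 / (2 × 1.64) = 415 nm.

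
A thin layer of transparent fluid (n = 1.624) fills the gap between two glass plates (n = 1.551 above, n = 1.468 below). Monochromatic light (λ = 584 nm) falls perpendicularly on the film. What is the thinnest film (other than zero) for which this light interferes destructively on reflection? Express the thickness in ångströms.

At the upper boundary (n = 1.551 to n = 1.624) the reflected ray undergoes a half-wave phase shift.
Ray reflecting at the bottom interface goes from n = 1.624 toward n = 1.468: no phase shift.
Exactly one π shift → a net half-wave offset.
So the condition for destructive reflection is 2 n t = m λ.
Minimum nonzero at m = 1: t = λ / (2 n) = 584 / (2 × 1.624) = 180 nm.

1798 Å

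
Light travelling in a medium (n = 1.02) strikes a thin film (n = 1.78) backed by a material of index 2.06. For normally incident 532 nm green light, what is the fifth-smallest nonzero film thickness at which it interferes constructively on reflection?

Top surface (1.02 → 1.78): reflection off a higher-index medium gives a half-wave phase shift.
Bottom surface (1.78 → 2.06): reflection off a higher-index medium gives a half-wave phase shift.
Net: no relative phase inversion (both shifts match).
For bright reflection here: 2 n t = m λ.
The fifth-smallest nonzero thickness corresponds to m = 5: t = m λ / (2 n) = 5.00 × 532 / (2 × 1.78) = 747 nm.

747 nm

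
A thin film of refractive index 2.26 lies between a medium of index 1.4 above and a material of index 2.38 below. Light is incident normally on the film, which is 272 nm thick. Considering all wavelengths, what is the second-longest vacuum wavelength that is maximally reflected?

Top surface (1.4 → 2.26): reflection off a higher-index medium gives a half-wave phase shift.
Ray reflecting at the bottom interface goes from n = 2.26 toward n = 2.38: a half-wave phase shift.
The two reflections carry the same phase change, so no net offset.
For strong reflection here: 2 n t = m λ.
λ = 2 n t / m. The second-longest wavelength is m = 2: λ = 2 × 2.26 × 272 / 2.00 = 615 nm.

615 nm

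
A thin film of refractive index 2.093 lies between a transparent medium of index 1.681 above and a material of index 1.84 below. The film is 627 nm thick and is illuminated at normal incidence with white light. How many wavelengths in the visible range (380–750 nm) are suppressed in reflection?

At the upper boundary (n = 1.681 to n = 2.093) the reflected ray undergoes a half-wave phase shift.
Ray reflecting at the bottom interface goes from n = 2.093 toward n = 1.84: no phase shift.
Exactly one π shift → a net half-wave offset.
So the condition for destructive reflection is 2 n t = m λ.
λ = 2 n t / m = 2625 / m nm.
m=3: 875 nm (IR); m=4: 656 nm (visible); m=5: 525 nm (visible); m=6: 437 nm (visible); m=7: 375 nm (UV).

3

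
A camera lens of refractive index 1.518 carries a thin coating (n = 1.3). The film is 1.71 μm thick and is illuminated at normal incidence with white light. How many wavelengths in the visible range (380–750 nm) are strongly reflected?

6

Top surface (1.0 → 1.3): reflection off a higher-index medium gives a half-wave phase shift.
At the lower boundary (n = 1.3 to n = 1.518) the reflected ray undergoes a half-wave phase shift.
Zero or two π shifts → no net half-wave offset.
For bright reflection here: 2 n t = m λ.
λ = 2 n t / m = 4446 / m nm.
m=5: 889 nm (IR); m=6: 741 nm (visible); m=7: 635 nm (visible); m=8: 556 nm (visible); m=9: 494 nm (visible); m=10: 445 nm (visible); m=11: 404 nm (visible); m=12: 371 nm (UV).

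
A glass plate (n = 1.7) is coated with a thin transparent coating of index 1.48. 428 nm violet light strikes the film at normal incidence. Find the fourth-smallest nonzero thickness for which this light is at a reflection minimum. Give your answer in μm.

Top surface (1.0 → 1.48): reflection off a higher-index medium gives a half-wave phase shift.
At the lower boundary (n = 1.48 to n = 1.7) the reflected ray undergoes a half-wave phase shift.
Zero or two π shifts → no net half-wave offset.
With no net inversion, destructive interference in reflection requires 2 n t = (m + ½) λ.
The fourth-smallest nonzero thickness corresponds to m = 3: t = (m + ½) λ / (2 n) = 3.50 × 428 / (2 × 1.48) = 506 nm.

0.506 μm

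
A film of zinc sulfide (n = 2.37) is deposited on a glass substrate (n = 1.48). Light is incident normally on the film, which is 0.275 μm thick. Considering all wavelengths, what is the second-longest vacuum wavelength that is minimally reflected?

652 nm

Top surface (1.0 → 2.37): reflection off a higher-index medium gives a half-wave phase shift.
Ray reflecting at the bottom interface goes from n = 2.37 toward n = 1.48: no phase shift.
Exactly one π shift → a net half-wave offset.
For minimum reflection here: 2 n t = m λ.
λ = 2 n t / m. The second-longest wavelength is m = 2: λ = 2 × 2.37 × 275 / 2.00 = 652 nm.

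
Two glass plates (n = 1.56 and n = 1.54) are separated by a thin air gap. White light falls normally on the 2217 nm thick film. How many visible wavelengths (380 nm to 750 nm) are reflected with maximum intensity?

Ray reflecting at the top interface goes from n = 1.56 toward n = 1.0: no phase shift.
Ray reflecting at the bottom interface goes from n = 1.0 toward n = 1.54: a half-wave phase shift.
Net: one phase inversion between the two reflected rays.
For strong reflection here: 2 n t = (m + ½) λ.
λ = 2 n t / (m + ½) = 4434 / (m + ½) nm.
m=5: 806 nm (IR); m=6: 682 nm (visible); m=7: 591 nm (visible); m=8: 522 nm (visible); m=9: 467 nm (visible); m=10: 422 nm (visible); m=11: 386 nm (visible); m=12: 355 nm (UV).

6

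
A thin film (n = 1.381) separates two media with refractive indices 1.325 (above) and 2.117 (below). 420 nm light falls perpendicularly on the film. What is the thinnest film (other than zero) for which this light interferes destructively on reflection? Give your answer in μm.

0.0760 μm

At the upper boundary (n = 1.325 to n = 1.381) the reflected ray undergoes a half-wave phase shift.
At the lower boundary (n = 1.381 to n = 2.117) the reflected ray undergoes a half-wave phase shift.
The two reflections carry the same phase change, so no net offset.
So the condition for destructive reflection is 2 n t = (m + ½) λ.
Minimum at m = 0: t = λ / (4 n) = 420 / (4 × 1.381) = 76.0 nm.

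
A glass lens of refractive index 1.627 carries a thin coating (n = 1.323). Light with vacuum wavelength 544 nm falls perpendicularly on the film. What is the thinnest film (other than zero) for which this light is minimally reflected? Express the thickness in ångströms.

1028 Å

At the upper boundary (n = 1.0 to n = 1.323) the reflected ray undergoes a half-wave phase shift.
Ray reflecting at the bottom interface goes from n = 1.323 toward n = 1.627: a half-wave phase shift.
Zero or two π shifts → no net half-wave offset.
For weak reflection here: 2 n t = (m + ½) λ.
Minimum at m = 0: t = λ / (4 n) = 544 / (4 × 1.323) = 103 nm.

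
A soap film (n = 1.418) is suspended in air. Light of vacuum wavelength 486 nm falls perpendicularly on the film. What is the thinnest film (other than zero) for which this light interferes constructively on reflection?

Top surface (1.0 → 1.418): reflection off a higher-index medium gives a half-wave phase shift.
Bottom surface (1.418 → 1.0): reflection off a lower-index medium gives no phase shift.
Exactly one π shift → a net half-wave offset.
For strong reflection here: 2 n t = (m + ½) λ.
Minimum at m = 0: t = λ / (4 n) = 486 / (4 × 1.418) = 85.7 nm.

85.7 nm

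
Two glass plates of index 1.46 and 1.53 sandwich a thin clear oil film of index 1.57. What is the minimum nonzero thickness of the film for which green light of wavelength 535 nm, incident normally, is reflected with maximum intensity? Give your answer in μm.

Ray reflecting at the top interface goes from n = 1.46 toward n = 1.57: a half-wave phase shift.
Ray reflecting at the bottom interface goes from n = 1.57 toward n = 1.53: no phase shift.
Net: one phase inversion between the two reflected rays.
With one net inversion, constructive interference in reflection requires 2 n t = (m + ½) λ.
Minimum at m = 0: t = λ / (4 n) = 535 / (4 × 1.57) = 85.2 nm.

0.0852 μm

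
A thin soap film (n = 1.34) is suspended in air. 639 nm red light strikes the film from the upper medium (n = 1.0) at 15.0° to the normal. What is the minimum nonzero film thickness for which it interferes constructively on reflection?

122 nm

Top surface (1.0 → 1.34): reflection off a higher-index medium gives a half-wave phase shift.
Ray reflecting at the bottom interface goes from n = 1.34 toward n = 1.0: no phase shift.
Exactly one π shift → a net half-wave offset.
So the condition for constructive reflection is 2 n t cos θ_r = (m + ½) λ.
Snell's law: 1.0 sin 15.0° = 1.34 sin θ_r → sin θ_r = 0.193, cos θ_r = 0.981.
Minimum at m = 0: t = λ / (4 n cos θ_r) = 639 / (4 × 1.34 × 0.981) = 122 nm.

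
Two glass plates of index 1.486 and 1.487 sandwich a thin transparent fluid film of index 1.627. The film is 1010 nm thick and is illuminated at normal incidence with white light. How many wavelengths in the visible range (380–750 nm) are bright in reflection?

Top surface (1.486 → 1.627): reflection off a higher-index medium gives a half-wave phase shift.
At the lower boundary (n = 1.627 to n = 1.487) the reflected ray undergoes no phase shift.
Exactly one π shift → a net half-wave offset.
With one net inversion, constructive interference in reflection requires 2 n t = (m + ½) λ.
λ = 2 n t / (m + ½) = 3287 / (m + ½) nm.
m=3: 939 nm (IR); m=4: 730 nm (visible); m=5: 598 nm (visible); m=6: 506 nm (visible); m=7: 438 nm (visible); m=8: 387 nm (visible); m=9: 346 nm (UV).

5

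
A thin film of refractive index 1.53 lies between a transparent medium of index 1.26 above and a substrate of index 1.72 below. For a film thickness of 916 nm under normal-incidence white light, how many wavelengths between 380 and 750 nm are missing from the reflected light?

3

At the upper boundary (n = 1.26 to n = 1.53) the reflected ray undergoes a half-wave phase shift.
At the lower boundary (n = 1.53 to n = 1.72) the reflected ray undergoes a half-wave phase shift.
Zero or two π shifts → no net half-wave offset.
With no net inversion, destructive interference in reflection requires 2 n t = (m + ½) λ.
λ = 2 n t / (m + ½) = 2803 / (m + ½) nm.
m=3: 801 nm (IR); m=4: 623 nm (visible); m=5: 510 nm (visible); m=6: 431 nm (visible); m=7: 374 nm (UV).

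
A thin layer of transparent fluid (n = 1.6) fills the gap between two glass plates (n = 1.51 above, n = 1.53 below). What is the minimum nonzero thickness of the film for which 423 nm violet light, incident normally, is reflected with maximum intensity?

66.1 nm

At the upper boundary (n = 1.51 to n = 1.6) the reflected ray undergoes a half-wave phase shift.
Ray reflecting at the bottom interface goes from n = 1.6 toward n = 1.53: no phase shift.
The two reflections differ by half a wavelength.
With one net inversion, constructive interference in reflection requires 2 n t = (m + ½) λ.
Minimum at m = 0: t = λ / (4 n) = 423 / (4 × 1.6) = 66.1 nm.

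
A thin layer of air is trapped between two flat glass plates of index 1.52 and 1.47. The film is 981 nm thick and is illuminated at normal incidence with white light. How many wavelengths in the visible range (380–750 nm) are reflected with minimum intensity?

3

At the upper boundary (n = 1.52 to n = 1.0) the reflected ray undergoes no phase shift.
Ray reflecting at the bottom interface goes from n = 1.0 toward n = 1.47: a half-wave phase shift.
Net: one phase inversion between the two reflected rays.
With one net inversion, destructive interference in reflection requires 2 n t = m λ.
λ = 2 n t / m = 1962 / m nm.
m=2: 981 nm (IR); m=3: 654 nm (visible); m=4: 491 nm (visible); m=5: 392 nm (visible); m=6: 327 nm (UV).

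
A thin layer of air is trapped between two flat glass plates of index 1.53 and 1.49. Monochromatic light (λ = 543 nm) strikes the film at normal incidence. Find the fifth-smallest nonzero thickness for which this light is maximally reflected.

1222 nm

At the upper boundary (n = 1.53 to n = 1.0) the reflected ray undergoes no phase shift.
At the lower boundary (n = 1.0 to n = 1.49) the reflected ray undergoes a half-wave phase shift.
Exactly one π shift → a net half-wave offset.
For strong reflection here: 2 n t = (m + ½) λ.
The fifth-smallest nonzero thickness corresponds to m = 4: t = (m + ½) λ / (2 n) = 4.50 × 543 / (2 × 1.0) = 1222 nm.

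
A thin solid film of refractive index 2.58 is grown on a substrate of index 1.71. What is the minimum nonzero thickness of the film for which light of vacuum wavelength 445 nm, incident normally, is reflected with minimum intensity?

Ray reflecting at the top interface goes from n = 1.0 toward n = 2.58: a half-wave phase shift.
Bottom surface (2.58 → 1.71): reflection off a lower-index medium gives no phase shift.
The two reflections differ by half a wavelength.
With one net inversion, destructive interference in reflection requires 2 n t = m λ.
Minimum nonzero at m = 1: t = λ / (2 n) = 445 / (2 × 2.58) = 86.2 nm.

86.2 nm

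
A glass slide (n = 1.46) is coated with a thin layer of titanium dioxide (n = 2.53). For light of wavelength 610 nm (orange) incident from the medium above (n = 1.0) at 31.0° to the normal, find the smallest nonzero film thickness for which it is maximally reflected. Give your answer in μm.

0.0616 μm

Top surface (1.0 → 2.53): reflection off a higher-index medium gives a half-wave phase shift.
Bottom surface (2.53 → 1.46): reflection off a lower-index medium gives no phase shift.
Exactly one π shift → a net half-wave offset.
For bright reflection here: 2 n t cos θ_r = (m + ½) λ.
Snell's law: 1.0 sin 31.0° = 2.53 sin θ_r → sin θ_r = 0.204, cos θ_r = 0.979.
Minimum at m = 0: t = λ / (4 n cos θ_r) = 610 / (4 × 2.53 × 0.979) = 61.6 nm.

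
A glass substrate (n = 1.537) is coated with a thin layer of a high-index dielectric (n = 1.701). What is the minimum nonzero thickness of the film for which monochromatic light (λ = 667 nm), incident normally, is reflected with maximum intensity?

At the upper boundary (n = 1.0 to n = 1.701) the reflected ray undergoes a half-wave phase shift.
Ray reflecting at the bottom interface goes from n = 1.701 toward n = 1.537: no phase shift.
Exactly one π shift → a net half-wave offset.
For maximum reflection here: 2 n t = (m + ½) λ.
Minimum at m = 0: t = λ / (4 n) = 667 / (4 × 1.701) = 98.0 nm.

98.0 nm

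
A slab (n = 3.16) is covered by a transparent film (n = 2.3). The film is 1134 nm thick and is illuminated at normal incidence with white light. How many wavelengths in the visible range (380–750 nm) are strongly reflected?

Top surface (1.0 → 2.3): reflection off a higher-index medium gives a half-wave phase shift.
Ray reflecting at the bottom interface goes from n = 2.3 toward n = 3.16: a half-wave phase shift.
Net: no relative phase inversion (both shifts match).
With no net inversion, constructive interference in reflection requires 2 n t = m λ.
λ = 2 n t / m = 5216 / m nm.
m=6: 869 nm (IR); m=7: 745 nm (visible); m=8: 652 nm (visible); m=9: 580 nm (visible); m=10: 522 nm (visible); m=11: 474 nm (visible); m=12: 435 nm (visible); m=13: 401 nm (visible); m=14: 373 nm (UV).

7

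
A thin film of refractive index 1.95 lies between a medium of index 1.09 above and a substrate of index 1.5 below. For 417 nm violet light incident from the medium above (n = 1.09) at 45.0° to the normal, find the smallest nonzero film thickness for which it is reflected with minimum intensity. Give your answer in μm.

Top surface (1.09 → 1.95): reflection off a higher-index medium gives a half-wave phase shift.
Bottom surface (1.95 → 1.5): reflection off a lower-index medium gives no phase shift.
Net: one phase inversion between the two reflected rays.
So the condition for destructive reflection is 2 n t cos θ_r = m λ.
Snell's law: 1.09 sin 45.0° = 1.95 sin θ_r → sin θ_r = 0.395, cos θ_r = 0.919.
Minimum nonzero at m = 1: t = λ / (2 n cos θ_r) = 417 / (2 × 1.95 × 0.919) = 116 nm.

0.116 μm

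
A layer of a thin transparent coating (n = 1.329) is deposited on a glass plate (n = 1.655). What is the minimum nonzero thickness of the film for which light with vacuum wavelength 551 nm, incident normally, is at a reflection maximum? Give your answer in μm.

0.207 μm

At the upper boundary (n = 1.0 to n = 1.329) the reflected ray undergoes a half-wave phase shift.
Ray reflecting at the bottom interface goes from n = 1.329 toward n = 1.655: a half-wave phase shift.
Zero or two π shifts → no net half-wave offset.
For bright reflection here: 2 n t = m λ.
Minimum nonzero at m = 1: t = λ / (2 n) = 551 / (2 × 1.329) = 207 nm.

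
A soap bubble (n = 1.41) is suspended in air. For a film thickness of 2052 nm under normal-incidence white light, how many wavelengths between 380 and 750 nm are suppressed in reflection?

Top surface (1.0 → 1.41): reflection off a higher-index medium gives a half-wave phase shift.
Ray reflecting at the bottom interface goes from n = 1.41 toward n = 1.0: no phase shift.
The two reflections differ by half a wavelength.
With one net inversion, destructive interference in reflection requires 2 n t = m λ.
λ = 2 n t / m = 5787 / m nm.
m=7: 827 nm (IR); m=8: 723 nm (visible); m=9: 643 nm (visible); m=10: 579 nm (visible); m=11: 526 nm (visible); m=12: 482 nm (visible); m=13: 445 nm (visible); m=14: 413 nm (visible); m=15: 386 nm (visible); m=16: 362 nm (UV).

8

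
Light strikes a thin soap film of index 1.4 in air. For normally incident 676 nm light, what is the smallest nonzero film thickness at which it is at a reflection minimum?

241 nm

At the upper boundary (n = 1.0 to n = 1.4) the reflected ray undergoes a half-wave phase shift.
Ray reflecting at the bottom interface goes from n = 1.4 toward n = 1.0: no phase shift.
Net: one phase inversion between the two reflected rays.
So the condition for destructive reflection is 2 n t = m λ.
The smallest nonzero thickness corresponds to m = 1: t = m λ / (2 n) = 1.00 × 676 / (2 × 1.4) = 241 nm.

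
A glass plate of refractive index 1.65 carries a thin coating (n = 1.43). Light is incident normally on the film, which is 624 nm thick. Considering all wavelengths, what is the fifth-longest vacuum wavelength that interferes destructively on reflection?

397 nm

Ray reflecting at the top interface goes from n = 1.0 toward n = 1.43: a half-wave phase shift.
Ray reflecting at the bottom interface goes from n = 1.43 toward n = 1.65: a half-wave phase shift.
Net: no relative phase inversion (both shifts match).
With no net inversion, destructive interference in reflection requires 2 n t = (m + ½) λ.
λ = 2 n t / (m + ½). The fifth-longest wavelength is m = 4: λ = 2 × 1.43 × 624 / 4.50 = 397 nm.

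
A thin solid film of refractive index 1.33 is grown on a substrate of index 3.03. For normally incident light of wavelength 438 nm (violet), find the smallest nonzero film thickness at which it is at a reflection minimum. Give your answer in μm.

0.0823 μm

At the upper boundary (n = 1.0 to n = 1.33) the reflected ray undergoes a half-wave phase shift.
At the lower boundary (n = 1.33 to n = 3.03) the reflected ray undergoes a half-wave phase shift.
Zero or two π shifts → no net half-wave offset.
For dark reflection here: 2 n t = (m + ½) λ.
Minimum at m = 0: t = λ / (4 n) = 438 / (4 × 1.33) = 82.3 nm.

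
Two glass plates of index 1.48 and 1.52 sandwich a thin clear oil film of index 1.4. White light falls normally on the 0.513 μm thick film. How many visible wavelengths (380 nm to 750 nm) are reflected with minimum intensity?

At the upper boundary (n = 1.48 to n = 1.4) the reflected ray undergoes no phase shift.
Ray reflecting at the bottom interface goes from n = 1.4 toward n = 1.52: a half-wave phase shift.
Net: one phase inversion between the two reflected rays.
So the condition for destructive reflection is 2 n t = m λ.
λ = 2 n t / m = 1436 / m nm.
m=1: 1436 nm (IR); m=2: 718 nm (visible); m=3: 479 nm (visible); m=4: 359 nm (UV).

2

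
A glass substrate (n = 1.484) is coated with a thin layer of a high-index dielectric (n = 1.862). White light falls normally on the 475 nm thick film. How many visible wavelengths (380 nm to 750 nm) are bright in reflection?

3

At the upper boundary (n = 1.0 to n = 1.862) the reflected ray undergoes a half-wave phase shift.
Ray reflecting at the bottom interface goes from n = 1.862 toward n = 1.484: no phase shift.
Exactly one π shift → a net half-wave offset.
With one net inversion, constructive interference in reflection requires 2 n t = (m + ½) λ.
λ = 2 n t / (m + ½) = 1769 / (m + ½) nm.
m=1: 1179 nm (IR); m=2: 708 nm (visible); m=3: 505 nm (visible); m=4: 393 nm (visible); m=5: 322 nm (UV).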